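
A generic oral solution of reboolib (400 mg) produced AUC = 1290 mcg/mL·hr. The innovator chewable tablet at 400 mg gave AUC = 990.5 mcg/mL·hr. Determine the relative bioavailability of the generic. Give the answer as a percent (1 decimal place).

F_rel = (AUC_test/D_test) / (AUC_ref/D_ref)
      = (1290/400) / (990.5/400)
      = 3.225 / 2.47625 = 1.3024 = 130.24%

F_rel = 130.2%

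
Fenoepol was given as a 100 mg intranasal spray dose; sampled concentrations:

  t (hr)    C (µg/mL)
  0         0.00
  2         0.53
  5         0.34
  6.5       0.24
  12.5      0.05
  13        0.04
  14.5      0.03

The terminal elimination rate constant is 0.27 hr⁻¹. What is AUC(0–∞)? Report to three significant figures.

Trapezoidal AUC_0→14.5:
  [0→2]: (0.00+0.53)/2 × 2 = 0.53
  [2→5]: (0.53+0.34)/2 × 3 = 1.305
  [5→6.5]: (0.34+0.24)/2 × 1.5 = 0.435
  [6.5→12.5]: (0.24+0.05)/2 × 6 = 0.87
  [12.5→13]: (0.05+0.04)/2 × 0.5 = 0.0225
  [13→14.5]: (0.04+0.03)/2 × 1.5 = 0.0525
  Sum = 3.215 µg/mL·hr
Extrapolated tail: C_last / k_e = 0.03 / 0.27 = 0.111
AUC_0→∞ = 3.215 + 0.111 = 3.326 µg/mL·hr

AUC = 3.33 µg/mL·hr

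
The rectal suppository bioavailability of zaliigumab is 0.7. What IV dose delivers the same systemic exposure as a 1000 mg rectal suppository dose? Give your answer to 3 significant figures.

Systemic exposure from an extravascular dose = F × D_ev, so the equivalent IV dose is F × D_ev.
D_iv = F × D_ev = 0.7 × 1000 = 700 mg

D_iv = 700 mg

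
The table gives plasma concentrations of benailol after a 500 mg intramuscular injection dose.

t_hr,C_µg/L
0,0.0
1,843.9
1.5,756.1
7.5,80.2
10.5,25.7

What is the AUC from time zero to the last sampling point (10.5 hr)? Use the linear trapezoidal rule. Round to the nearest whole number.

AUC = 3490 µg/L·hr

Trapezoidal AUC_0→10.5:
  [0→1]: (0.0+843.9)/2 × 1 = 421.95
  [1→1.5]: (843.9+756.1)/2 × 0.5 = 400.0
  [1.5→7.5]: (756.1+80.2)/2 × 6 = 2508.9
  [7.5→10.5]: (80.2+25.7)/2 × 3 = 158.85
  Sum = 3489.7 µg/L·hr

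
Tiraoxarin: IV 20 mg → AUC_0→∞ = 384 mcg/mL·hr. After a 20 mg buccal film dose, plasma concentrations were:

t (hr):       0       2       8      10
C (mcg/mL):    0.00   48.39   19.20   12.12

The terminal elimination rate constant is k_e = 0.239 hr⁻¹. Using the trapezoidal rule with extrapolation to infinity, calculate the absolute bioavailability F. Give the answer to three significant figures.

F = 0.868

Trapezoidal AUC_0→10 (buccal film):
  [0→2]: (0.00+48.39)/2 × 2 = 48.39
  [2→8]: (48.39+19.20)/2 × 6 = 202.77
  [8→10]: (19.20+12.12)/2 × 2 = 31.32
  Sum = 282.48 mcg/mL·hr
Tail: C_last/k_e = 12.12/0.239 = 50.711
AUC_0→∞ (buccal film) = 282.48 + 50.711 = 333.191 mcg/mL·hr
F = (AUC_ev/D_ev)/(AUC_iv/D_iv) = (333.191/20)/(384/20) = 16.65955/19.2 = 0.8677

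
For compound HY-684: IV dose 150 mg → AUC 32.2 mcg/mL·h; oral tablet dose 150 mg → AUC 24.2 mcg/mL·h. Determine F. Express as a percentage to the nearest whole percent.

F = (AUC_ev / D_ev) / (AUC_iv / D_iv)
  = (24.2/150) / (32.2/150)
  = 0.161333 / 0.214667 = 0.7516
  = 75.16%

F = 75%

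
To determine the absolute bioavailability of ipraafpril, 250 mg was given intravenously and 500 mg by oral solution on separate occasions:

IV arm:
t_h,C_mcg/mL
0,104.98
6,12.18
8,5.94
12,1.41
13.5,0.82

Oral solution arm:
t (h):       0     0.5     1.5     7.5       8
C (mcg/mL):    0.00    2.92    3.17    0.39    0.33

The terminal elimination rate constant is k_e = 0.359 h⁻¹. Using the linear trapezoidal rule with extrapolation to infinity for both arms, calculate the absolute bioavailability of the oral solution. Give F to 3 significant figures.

F = 0.0200

Trapezoidal AUC_0→13.5 (IV):
  [0→6]: (104.98+12.18)/2 × 6 = 351.48
  [6→8]: (12.18+5.94)/2 × 2 = 18.12
  [8→12]: (5.94+1.41)/2 × 4 = 14.7
  [12→13.5]: (1.41+0.82)/2 × 1.5 = 1.6725
  Sum = 385.9725 mcg/mL·h
IV tail: 0.82/0.359 = 2.284; AUC_iv,0→∞ = 385.9725 + 2.284 = 388.2565 mcg/mL·h
Trapezoidal AUC_0→8 (oral solution):
  [0→0.5]: (0.00+2.92)/2 × 0.5 = 0.73
  [0.5→1.5]: (2.92+3.17)/2 × 1 = 3.045
  [1.5→7.5]: (3.17+0.39)/2 × 6 = 10.68
  [7.5→8]: (0.39+0.33)/2 × 0.5 = 0.18
  Sum = 14.635 mcg/mL·h
oral solution tail: 0.33/0.359 = 0.919; AUC_ev,0→∞ = 14.635 + 0.919 = 15.554 mcg/mL·h
F = (AUC_ev/D_ev)/(AUC_iv/D_iv) = (15.554/500)/(388.2565/250) = 0.031108/1.553026 = 0.0200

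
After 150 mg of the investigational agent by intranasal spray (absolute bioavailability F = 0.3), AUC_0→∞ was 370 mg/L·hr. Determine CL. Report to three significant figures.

CL = 0.122 L/hr

CL = F × Dose / AUC_0→∞
   = 0.3 × 150 / 370 = 0.121622 L/hr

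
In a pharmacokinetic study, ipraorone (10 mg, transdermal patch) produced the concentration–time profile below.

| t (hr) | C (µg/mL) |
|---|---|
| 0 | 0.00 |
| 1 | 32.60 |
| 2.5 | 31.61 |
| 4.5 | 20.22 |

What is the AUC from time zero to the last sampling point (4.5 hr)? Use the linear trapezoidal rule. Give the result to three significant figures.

Trapezoidal AUC_0→4.5:
  [0→1]: (0.00+32.60)/2 × 1 = 16.3
  [1→2.5]: (32.60+31.61)/2 × 1.5 = 48.1575
  [2.5→4.5]: (31.61+20.22)/2 × 2 = 51.83
  Sum = 116.2875 µg/mL·hr

AUC = 116 µg/mL·hr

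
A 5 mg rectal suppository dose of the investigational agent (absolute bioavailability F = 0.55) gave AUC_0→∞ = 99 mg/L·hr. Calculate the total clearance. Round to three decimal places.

CL = F × Dose / AUC_0→∞
   = 0.55 × 5 / 99 = 0.0277778 L/hr

CL = 0.028 L/hr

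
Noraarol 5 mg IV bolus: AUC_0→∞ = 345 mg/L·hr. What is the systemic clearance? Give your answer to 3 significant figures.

CL = 0.0145 L/hr

CL = Dose_iv / AUC_0→∞
   = 5 / 345 = 0.0144928 L/hr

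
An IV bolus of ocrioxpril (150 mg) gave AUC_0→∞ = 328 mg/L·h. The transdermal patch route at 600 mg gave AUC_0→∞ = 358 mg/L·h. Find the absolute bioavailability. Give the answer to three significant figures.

F = (AUC_ev / D_ev) / (AUC_iv / D_iv)
  = (358/600) / (328/150)
  = 0.596667 / 2.18667 = 0.2729

F = 0.273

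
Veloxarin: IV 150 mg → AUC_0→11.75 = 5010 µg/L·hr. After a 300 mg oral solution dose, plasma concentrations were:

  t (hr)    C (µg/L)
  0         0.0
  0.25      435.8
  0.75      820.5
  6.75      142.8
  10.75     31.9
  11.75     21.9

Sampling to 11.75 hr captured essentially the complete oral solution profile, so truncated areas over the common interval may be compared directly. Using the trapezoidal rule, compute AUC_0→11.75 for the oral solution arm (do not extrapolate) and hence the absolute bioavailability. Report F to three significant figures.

Trapezoidal AUC_0→11.75 (oral solution):
  [0→0.25]: (0.0+435.8)/2 × 0.25 = 54.475
  [0.25→0.75]: (435.8+820.5)/2 × 0.5 = 314.075
  [0.75→6.75]: (820.5+142.8)/2 × 6 = 2889.9
  [6.75→10.75]: (142.8+31.9)/2 × 4 = 349.4
  [10.75→11.75]: (31.9+21.9)/2 × 1 = 26.9
  Sum = 3634.75 µg/L·hr
F = (AUC_ev/D_ev)/(AUC_iv/D_iv) = (3634.75/300)/(5010/150) = 12.1158/33.4 = 0.3627

F = 0.363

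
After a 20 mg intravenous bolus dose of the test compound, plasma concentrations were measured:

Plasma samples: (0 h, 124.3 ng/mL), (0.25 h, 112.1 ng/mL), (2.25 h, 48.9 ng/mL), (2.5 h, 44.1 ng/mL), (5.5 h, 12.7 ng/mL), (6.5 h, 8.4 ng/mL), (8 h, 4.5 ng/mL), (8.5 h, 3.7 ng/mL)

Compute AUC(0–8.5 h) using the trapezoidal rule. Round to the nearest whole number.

Trapezoidal AUC_0→8.5:
  [0→0.25]: (124.3+112.1)/2 × 0.25 = 29.55
  [0.25→2.25]: (112.1+48.9)/2 × 2 = 161.0
  [2.25→2.5]: (48.9+44.1)/2 × 0.25 = 11.625
  [2.5→5.5]: (44.1+12.7)/2 × 3 = 85.2
  [5.5→6.5]: (12.7+8.4)/2 × 1 = 10.55
  [6.5→8]: (8.4+4.5)/2 × 1.5 = 9.675
  [8→8.5]: (4.5+3.7)/2 × 0.5 = 2.05
  Sum = 309.65 ng/mL·h

AUC = 310 ng/mL·h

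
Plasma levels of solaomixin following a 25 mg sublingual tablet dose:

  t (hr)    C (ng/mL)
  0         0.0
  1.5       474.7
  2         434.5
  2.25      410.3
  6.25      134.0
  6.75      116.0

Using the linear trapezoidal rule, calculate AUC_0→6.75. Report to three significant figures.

Trapezoidal AUC_0→6.75:
  [0→1.5]: (0.0+474.7)/2 × 1.5 = 356.025
  [1.5→2]: (474.7+434.5)/2 × 0.5 = 227.3
  [2→2.25]: (434.5+410.3)/2 × 0.25 = 105.6
  [2.25→6.25]: (410.3+134.0)/2 × 4 = 1088.6
  [6.25→6.75]: (134.0+116.0)/2 × 0.5 = 62.5
  Sum = 1840.025 ng/mL·hr

AUC = 1840 ng/mL·hr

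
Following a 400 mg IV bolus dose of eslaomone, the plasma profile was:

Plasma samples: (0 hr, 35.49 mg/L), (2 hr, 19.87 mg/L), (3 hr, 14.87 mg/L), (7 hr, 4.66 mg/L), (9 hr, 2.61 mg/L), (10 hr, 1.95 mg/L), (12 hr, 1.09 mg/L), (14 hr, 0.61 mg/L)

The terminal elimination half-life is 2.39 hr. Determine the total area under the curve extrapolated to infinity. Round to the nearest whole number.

Trapezoidal AUC_0→14:
  [0→2]: (35.49+19.87)/2 × 2 = 55.36
  [2→3]: (19.87+14.87)/2 × 1 = 17.37
  [3→7]: (14.87+4.66)/2 × 4 = 39.06
  [7→9]: (4.66+2.61)/2 × 2 = 7.27
  [9→10]: (2.61+1.95)/2 × 1 = 2.28
  [10→12]: (1.95+1.09)/2 × 2 = 3.04
  [12→14]: (1.09+0.61)/2 × 2 = 1.7
  Sum = 126.08 mg/L·hr
k_e = ln2 / t½ = 0.693147 / 2.39 = 0.2900 hr^-1
Extrapolated tail: C_last / k_e = 0.61 / 0.29 = 2.103
AUC_0→∞ = 126.08 + 2.103 = 128.183 mg/L·hr

AUC = 128 mg/L·hr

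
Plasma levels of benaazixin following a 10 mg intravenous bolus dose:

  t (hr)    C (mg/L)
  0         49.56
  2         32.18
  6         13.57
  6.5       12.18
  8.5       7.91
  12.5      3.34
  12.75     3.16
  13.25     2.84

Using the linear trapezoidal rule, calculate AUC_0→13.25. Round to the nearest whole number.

Trapezoidal AUC_0→13.25:
  [0→2]: (49.56+32.18)/2 × 2 = 81.74
  [2→6]: (32.18+13.57)/2 × 4 = 91.5
  [6→6.5]: (13.57+12.18)/2 × 0.5 = 6.4375
  [6.5→8.5]: (12.18+7.91)/2 × 2 = 20.09
  [8.5→12.5]: (7.91+3.34)/2 × 4 = 22.5
  [12.5→12.75]: (3.34+3.16)/2 × 0.25 = 0.8125
  [12.75→13.25]: (3.16+2.84)/2 × 0.5 = 1.5
  Sum = 224.58 mg/L·hr

AUC = 225 mg/L·hr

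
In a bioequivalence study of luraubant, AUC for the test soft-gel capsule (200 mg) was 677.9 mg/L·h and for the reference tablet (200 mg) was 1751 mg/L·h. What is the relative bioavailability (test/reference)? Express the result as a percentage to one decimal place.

F_rel = 38.7%

F_rel = (AUC_test/D_test) / (AUC_ref/D_ref)
      = (677.9/200) / (1751/200)
      = 3.3895 / 8.755 = 0.3872 = 38.72%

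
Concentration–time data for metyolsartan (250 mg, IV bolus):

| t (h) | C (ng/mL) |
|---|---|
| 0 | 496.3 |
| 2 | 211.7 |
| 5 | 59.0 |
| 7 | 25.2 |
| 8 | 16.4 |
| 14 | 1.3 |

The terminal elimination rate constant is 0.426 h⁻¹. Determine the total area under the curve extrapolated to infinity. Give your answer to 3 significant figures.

AUC = 1280 ng/mL·h

Trapezoidal AUC_0→14:
  [0→2]: (496.3+211.7)/2 × 2 = 708.0
  [2→5]: (211.7+59.0)/2 × 3 = 406.05
  [5→7]: (59.0+25.2)/2 × 2 = 84.2
  [7→8]: (25.2+16.4)/2 × 1 = 20.8
  [8→14]: (16.4+1.3)/2 × 6 = 53.1
  Sum = 1272.15 ng/mL·h
Extrapolated tail: C_last / k_e = 1.3 / 0.426 = 3.052
AUC_0→∞ = 1272.15 + 3.052 = 1275.202 ng/mL·h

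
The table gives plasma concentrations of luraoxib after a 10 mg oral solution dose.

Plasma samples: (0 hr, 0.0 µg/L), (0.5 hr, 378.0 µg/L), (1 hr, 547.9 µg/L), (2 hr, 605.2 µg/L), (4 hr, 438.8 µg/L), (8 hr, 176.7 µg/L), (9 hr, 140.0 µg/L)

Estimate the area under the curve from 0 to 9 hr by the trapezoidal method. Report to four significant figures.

AUC = 3336 µg/L·hr

Trapezoidal AUC_0→9:
  [0→0.5]: (0.0+378.0)/2 × 0.5 = 94.5
  [0.5→1]: (378.0+547.9)/2 × 0.5 = 231.475
  [1→2]: (547.9+605.2)/2 × 1 = 576.55
  [2→4]: (605.2+438.8)/2 × 2 = 1044.0
  [4→8]: (438.8+176.7)/2 × 4 = 1231.0
  [8→9]: (176.7+140.0)/2 × 1 = 158.35
  Sum = 3335.875 µg/L·hr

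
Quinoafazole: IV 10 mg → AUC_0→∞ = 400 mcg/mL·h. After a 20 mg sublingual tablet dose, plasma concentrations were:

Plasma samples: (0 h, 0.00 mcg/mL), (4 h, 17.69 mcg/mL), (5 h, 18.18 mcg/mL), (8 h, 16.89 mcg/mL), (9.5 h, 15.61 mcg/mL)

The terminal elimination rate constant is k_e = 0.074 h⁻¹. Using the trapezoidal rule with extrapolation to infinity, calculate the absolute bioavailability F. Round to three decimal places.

Trapezoidal AUC_0→9.5 (sublingual tablet):
  [0→4]: (0.00+17.69)/2 × 4 = 35.38
  [4→5]: (17.69+18.18)/2 × 1 = 17.935
  [5→8]: (18.18+16.89)/2 × 3 = 52.605
  [8→9.5]: (16.89+15.61)/2 × 1.5 = 24.375
  Sum = 130.295 mcg/mL·h
Tail: C_last/k_e = 15.61/0.074 = 210.946
AUC_0→∞ (sublingual tablet) = 130.295 + 210.946 = 341.241 mcg/mL·h
F = (AUC_ev/D_ev)/(AUC_iv/D_iv) = (341.241/20)/(400/10) = 17.06205/40 = 0.4266

F = 0.427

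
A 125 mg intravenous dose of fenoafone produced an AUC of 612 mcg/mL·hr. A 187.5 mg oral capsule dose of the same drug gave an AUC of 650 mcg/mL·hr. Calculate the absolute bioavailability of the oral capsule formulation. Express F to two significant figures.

F = 0.71

F = (AUC_ev / D_ev) / (AUC_iv / D_iv)
  = (650/187.5) / (612/125)
  = 3.46667 / 4.896 = 0.7081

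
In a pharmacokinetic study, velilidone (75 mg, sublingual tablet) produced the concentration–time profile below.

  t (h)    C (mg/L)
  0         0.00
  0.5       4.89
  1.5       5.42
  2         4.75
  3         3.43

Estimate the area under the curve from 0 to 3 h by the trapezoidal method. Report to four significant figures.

Trapezoidal AUC_0→3:
  [0→0.5]: (0.00+4.89)/2 × 0.5 = 1.2225
  [0.5→1.5]: (4.89+5.42)/2 × 1 = 5.155
  [1.5→2]: (5.42+4.75)/2 × 0.5 = 2.5425
  [2→3]: (4.75+3.43)/2 × 1 = 4.09
  Sum = 13.01 mg/L·h

AUC = 13.01 mg/L·h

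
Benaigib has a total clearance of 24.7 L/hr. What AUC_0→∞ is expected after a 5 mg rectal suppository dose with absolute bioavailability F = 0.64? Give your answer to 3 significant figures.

AUC_0→∞ = F × Dose / CL
        = 0.64 × 5 / 24.7 = 0.129555 mg/L·hr

AUC = 0.130 mg/L·hr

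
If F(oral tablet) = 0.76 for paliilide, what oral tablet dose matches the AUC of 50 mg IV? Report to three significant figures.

For equal systemic exposure: F × D_ev = D_iv
D_ev = D_iv / F = 50 / 0.76 = 65.7895 mg

D_oral = 65.8 mg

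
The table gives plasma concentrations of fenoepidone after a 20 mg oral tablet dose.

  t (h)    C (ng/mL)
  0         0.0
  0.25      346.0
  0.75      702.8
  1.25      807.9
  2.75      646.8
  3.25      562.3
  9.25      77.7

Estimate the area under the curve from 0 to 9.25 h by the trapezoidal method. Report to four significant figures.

AUC = 3996 ng/mL·h

Trapezoidal AUC_0→9.25:
  [0→0.25]: (0.0+346.0)/2 × 0.25 = 43.25
  [0.25→0.75]: (346.0+702.8)/2 × 0.5 = 262.2
  [0.75→1.25]: (702.8+807.9)/2 × 0.5 = 377.675
  [1.25→2.75]: (807.9+646.8)/2 × 1.5 = 1091.025
  [2.75→3.25]: (646.8+562.3)/2 × 0.5 = 302.275
  [3.25→9.25]: (562.3+77.7)/2 × 6 = 1920.0
  Sum = 3996.425 ng/mL·h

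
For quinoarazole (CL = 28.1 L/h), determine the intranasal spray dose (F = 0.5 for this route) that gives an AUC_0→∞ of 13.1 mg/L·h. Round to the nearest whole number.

Dose = 736 mg

Dose = CL × AUC_0→∞ / F
     = 28.1 × 13.1 / 0.5 = 736.22 mg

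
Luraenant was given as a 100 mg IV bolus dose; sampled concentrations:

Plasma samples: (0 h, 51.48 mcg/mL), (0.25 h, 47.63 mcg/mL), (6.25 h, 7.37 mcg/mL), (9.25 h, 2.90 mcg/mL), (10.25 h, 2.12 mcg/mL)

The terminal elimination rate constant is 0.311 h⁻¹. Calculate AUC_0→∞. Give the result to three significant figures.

Trapezoidal AUC_0→10.25:
  [0→0.25]: (51.48+47.63)/2 × 0.25 = 12.38875
  [0.25→6.25]: (47.63+7.37)/2 × 6 = 165.0
  [6.25→9.25]: (7.37+2.90)/2 × 3 = 15.405
  [9.25→10.25]: (2.90+2.12)/2 × 1 = 2.51
  Sum = 195.30375 mcg/mL·h
Extrapolated tail: C_last / k_e = 2.12 / 0.311 = 6.817
AUC_0→∞ = 195.30375 + 6.817 = 202.12075 mcg/mL·h

AUC = 202 mcg/mL·h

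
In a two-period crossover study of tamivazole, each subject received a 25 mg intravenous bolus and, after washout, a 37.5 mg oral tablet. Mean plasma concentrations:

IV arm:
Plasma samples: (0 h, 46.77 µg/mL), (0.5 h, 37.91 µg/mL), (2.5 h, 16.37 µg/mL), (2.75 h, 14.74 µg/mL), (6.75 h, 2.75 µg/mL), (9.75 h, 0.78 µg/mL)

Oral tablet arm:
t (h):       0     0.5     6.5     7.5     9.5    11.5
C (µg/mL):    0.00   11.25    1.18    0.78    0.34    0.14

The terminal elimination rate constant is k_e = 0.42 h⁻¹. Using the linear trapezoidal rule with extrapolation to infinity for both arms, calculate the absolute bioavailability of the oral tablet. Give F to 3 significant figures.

F = 0.236

Trapezoidal AUC_0→9.75 (IV):
  [0→0.5]: (46.77+37.91)/2 × 0.5 = 21.17
  [0.5→2.5]: (37.91+16.37)/2 × 2 = 54.28
  [2.5→2.75]: (16.37+14.74)/2 × 0.25 = 3.88875
  [2.75→6.75]: (14.74+2.75)/2 × 4 = 34.98
  [6.75→9.75]: (2.75+0.78)/2 × 3 = 5.295
  Sum = 119.61375 µg/mL·h
IV tail: 0.78/0.42 = 1.857; AUC_iv,0→∞ = 119.61375 + 1.857 = 121.47075 µg/mL·h
Trapezoidal AUC_0→11.5 (oral tablet):
  [0→0.5]: (0.00+11.25)/2 × 0.5 = 2.8125
  [0.5→6.5]: (11.25+1.18)/2 × 6 = 37.29
  [6.5→7.5]: (1.18+0.78)/2 × 1 = 0.98
  [7.5→9.5]: (0.78+0.34)/2 × 2 = 1.12
  [9.5→11.5]: (0.34+0.14)/2 × 2 = 0.48
  Sum = 42.6825 µg/mL·h
oral tablet tail: 0.14/0.42 = 0.333; AUC_ev,0→∞ = 42.6825 + 0.333 = 43.0155 µg/mL·h
F = (AUC_ev/D_ev)/(AUC_iv/D_iv) = (43.0155/37.5)/(121.47075/25) = 1.14708/4.85883 = 0.2361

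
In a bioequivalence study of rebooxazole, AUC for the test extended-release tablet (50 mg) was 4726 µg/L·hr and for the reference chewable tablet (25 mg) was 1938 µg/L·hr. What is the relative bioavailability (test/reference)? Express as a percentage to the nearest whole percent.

F_rel = 122%

F_rel = (AUC_test/D_test) / (AUC_ref/D_ref)
      = (4726/50) / (1938/25)
      = 94.52 / 77.52 = 1.2193 = 121.93%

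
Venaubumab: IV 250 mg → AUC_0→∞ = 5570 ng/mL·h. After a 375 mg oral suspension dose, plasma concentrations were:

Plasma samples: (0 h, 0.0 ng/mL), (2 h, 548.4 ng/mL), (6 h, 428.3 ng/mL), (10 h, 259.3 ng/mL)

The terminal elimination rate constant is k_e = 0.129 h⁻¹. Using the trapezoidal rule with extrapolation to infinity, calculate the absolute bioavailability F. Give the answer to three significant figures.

F = 0.705

Trapezoidal AUC_0→10 (oral suspension):
  [0→2]: (0.0+548.4)/2 × 2 = 548.4
  [2→6]: (548.4+428.3)/2 × 4 = 1953.4
  [6→10]: (428.3+259.3)/2 × 4 = 1375.2
  Sum = 3877.0 ng/mL·h
Tail: C_last/k_e = 259.3/0.129 = 2010.078
AUC_0→∞ (oral suspension) = 3877.0 + 2010.078 = 5887.078 ng/mL·h
F = (AUC_ev/D_ev)/(AUC_iv/D_iv) = (5887.078/375)/(5570/250) = 15.6989/22.28 = 0.7046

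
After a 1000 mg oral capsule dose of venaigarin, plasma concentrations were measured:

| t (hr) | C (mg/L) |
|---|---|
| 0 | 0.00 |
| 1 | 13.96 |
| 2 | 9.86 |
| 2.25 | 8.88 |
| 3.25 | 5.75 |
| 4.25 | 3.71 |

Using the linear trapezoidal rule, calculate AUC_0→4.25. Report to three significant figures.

AUC = 33.3 mg/L·hr

Trapezoidal AUC_0→4.25:
  [0→1]: (0.00+13.96)/2 × 1 = 6.98
  [1→2]: (13.96+9.86)/2 × 1 = 11.91
  [2→2.25]: (9.86+8.88)/2 × 0.25 = 2.3425
  [2.25→3.25]: (8.88+5.75)/2 × 1 = 7.315
  [3.25→4.25]: (5.75+3.71)/2 × 1 = 4.73
  Sum = 33.2775 mg/L·hr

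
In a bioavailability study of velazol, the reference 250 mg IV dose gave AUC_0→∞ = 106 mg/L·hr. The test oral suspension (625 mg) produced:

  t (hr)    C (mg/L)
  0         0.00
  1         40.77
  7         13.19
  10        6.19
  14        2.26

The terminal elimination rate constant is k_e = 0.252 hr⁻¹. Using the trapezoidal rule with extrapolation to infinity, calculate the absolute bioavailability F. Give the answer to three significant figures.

F = 0.895

Trapezoidal AUC_0→14 (oral suspension):
  [0→1]: (0.00+40.77)/2 × 1 = 20.385
  [1→7]: (40.77+13.19)/2 × 6 = 161.88
  [7→10]: (13.19+6.19)/2 × 3 = 29.07
  [10→14]: (6.19+2.26)/2 × 4 = 16.9
  Sum = 228.235 mg/L·hr
Tail: C_last/k_e = 2.26/0.252 = 8.968
AUC_0→∞ (oral suspension) = 228.235 + 8.968 = 237.203 mg/L·hr
F = (AUC_ev/D_ev)/(AUC_iv/D_iv) = (237.203/625)/(106/250) = 0.3795248/0.424 = 0.8951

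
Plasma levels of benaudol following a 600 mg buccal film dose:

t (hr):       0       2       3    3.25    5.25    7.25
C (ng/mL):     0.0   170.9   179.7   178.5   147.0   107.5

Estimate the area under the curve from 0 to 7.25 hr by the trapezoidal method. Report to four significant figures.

AUC = 971.0 ng/mL·hr

Trapezoidal AUC_0→7.25:
  [0→2]: (0.0+170.9)/2 × 2 = 170.9
  [2→3]: (170.9+179.7)/2 × 1 = 175.3
  [3→3.25]: (179.7+178.5)/2 × 0.25 = 44.775
  [3.25→5.25]: (178.5+147.0)/2 × 2 = 325.5
  [5.25→7.25]: (147.0+107.5)/2 × 2 = 254.5
  Sum = 970.975 ng/mL·hr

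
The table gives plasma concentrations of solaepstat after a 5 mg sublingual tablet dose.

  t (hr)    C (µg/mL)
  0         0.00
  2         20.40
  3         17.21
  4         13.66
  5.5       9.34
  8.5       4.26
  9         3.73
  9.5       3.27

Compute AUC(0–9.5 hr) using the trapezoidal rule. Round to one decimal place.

AUC = 96.0 µg/mL·hr

Trapezoidal AUC_0→9.5:
  [0→2]: (0.00+20.40)/2 × 2 = 20.4
  [2→3]: (20.40+17.21)/2 × 1 = 18.805
  [3→4]: (17.21+13.66)/2 × 1 = 15.435
  [4→5.5]: (13.66+9.34)/2 × 1.5 = 17.25
  [5.5→8.5]: (9.34+4.26)/2 × 3 = 20.4
  [8.5→9]: (4.26+3.73)/2 × 0.5 = 1.9975
  [9→9.5]: (3.73+3.27)/2 × 0.5 = 1.75
  Sum = 96.0375 µg/mL·hr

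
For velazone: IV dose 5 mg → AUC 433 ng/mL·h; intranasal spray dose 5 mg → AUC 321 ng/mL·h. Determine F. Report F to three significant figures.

F = (AUC_ev / D_ev) / (AUC_iv / D_iv)
  = (321/5) / (433/5)
  = 64.2 / 86.6 = 0.7413

F = 0.741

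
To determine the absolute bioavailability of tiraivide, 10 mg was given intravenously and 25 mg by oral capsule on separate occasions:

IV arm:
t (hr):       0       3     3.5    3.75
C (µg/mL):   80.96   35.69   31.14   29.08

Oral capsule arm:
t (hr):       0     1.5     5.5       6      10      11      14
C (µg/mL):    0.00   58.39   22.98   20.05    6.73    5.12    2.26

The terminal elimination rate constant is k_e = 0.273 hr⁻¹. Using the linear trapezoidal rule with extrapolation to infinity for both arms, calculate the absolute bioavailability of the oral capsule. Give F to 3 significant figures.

F = 0.387

Trapezoidal AUC_0→3.75 (IV):
  [0→3]: (80.96+35.69)/2 × 3 = 174.975
  [3→3.5]: (35.69+31.14)/2 × 0.5 = 16.7075
  [3.5→3.75]: (31.14+29.08)/2 × 0.25 = 7.5275
  Sum = 199.21 µg/mL·hr
IV tail: 29.08/0.273 = 106.520; AUC_iv,0→∞ = 199.21 + 106.520 = 305.73 µg/mL·hr
Trapezoidal AUC_0→14 (oral capsule):
  [0→1.5]: (0.00+58.39)/2 × 1.5 = 43.7925
  [1.5→5.5]: (58.39+22.98)/2 × 4 = 162.74
  [5.5→6]: (22.98+20.05)/2 × 0.5 = 10.7575
  [6→10]: (20.05+6.73)/2 × 4 = 53.56
  [10→11]: (6.73+5.12)/2 × 1 = 5.925
  [11→14]: (5.12+2.26)/2 × 3 = 11.07
  Sum = 287.845 µg/mL·hr
oral capsule tail: 2.26/0.273 = 8.278; AUC_ev,0→∞ = 287.845 + 8.278 = 296.123 µg/mL·hr
F = (AUC_ev/D_ev)/(AUC_iv/D_iv) = (296.123/25)/(305.73/10) = 11.84492/30.573 = 0.3874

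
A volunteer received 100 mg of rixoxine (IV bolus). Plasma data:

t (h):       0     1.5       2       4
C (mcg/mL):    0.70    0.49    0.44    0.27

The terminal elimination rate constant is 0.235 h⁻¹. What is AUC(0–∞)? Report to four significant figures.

Trapezoidal AUC_0→4:
  [0→1.5]: (0.70+0.49)/2 × 1.5 = 0.8925
  [1.5→2]: (0.49+0.44)/2 × 0.5 = 0.2325
  [2→4]: (0.44+0.27)/2 × 2 = 0.71
  Sum = 1.835 mcg/mL·h
Extrapolated tail: C_last / k_e = 0.27 / 0.235 = 1.149
AUC_0→∞ = 1.835 + 1.149 = 2.984 mcg/mL·h

AUC = 2.984 mcg/mL·h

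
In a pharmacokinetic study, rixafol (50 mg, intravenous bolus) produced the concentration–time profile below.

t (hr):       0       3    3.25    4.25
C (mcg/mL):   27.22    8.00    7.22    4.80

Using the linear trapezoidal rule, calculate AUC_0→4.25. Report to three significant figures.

Trapezoidal AUC_0→4.25:
  [0→3]: (27.22+8.00)/2 × 3 = 52.83
  [3→3.25]: (8.00+7.22)/2 × 0.25 = 1.9025
  [3.25→4.25]: (7.22+4.80)/2 × 1 = 6.01
  Sum = 60.7425 mcg/mL·hr

AUC = 60.7 mcg/mL·hr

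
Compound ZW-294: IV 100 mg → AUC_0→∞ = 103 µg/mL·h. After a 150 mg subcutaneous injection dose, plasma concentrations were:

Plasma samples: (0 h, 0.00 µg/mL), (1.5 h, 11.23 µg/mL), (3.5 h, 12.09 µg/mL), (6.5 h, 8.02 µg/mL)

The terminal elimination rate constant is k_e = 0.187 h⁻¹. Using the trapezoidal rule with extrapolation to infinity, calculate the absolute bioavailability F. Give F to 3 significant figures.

F = 0.678

Trapezoidal AUC_0→6.5 (subcutaneous injection):
  [0→1.5]: (0.00+11.23)/2 × 1.5 = 8.4225
  [1.5→3.5]: (11.23+12.09)/2 × 2 = 23.32
  [3.5→6.5]: (12.09+8.02)/2 × 3 = 30.165
  Sum = 61.9075 µg/mL·h
Tail: C_last/k_e = 8.02/0.187 = 42.888
AUC_0→∞ (subcutaneous injection) = 61.9075 + 42.888 = 104.7955 µg/mL·h
F = (AUC_ev/D_ev)/(AUC_iv/D_iv) = (104.7955/150)/(103/100) = 0.698637/1.03 = 0.6783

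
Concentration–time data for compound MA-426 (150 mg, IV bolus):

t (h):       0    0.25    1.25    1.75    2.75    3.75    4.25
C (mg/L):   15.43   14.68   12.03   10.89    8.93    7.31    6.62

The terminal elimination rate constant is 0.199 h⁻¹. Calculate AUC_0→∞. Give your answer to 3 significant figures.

AUC = 77.6 mg/L·h

Trapezoidal AUC_0→4.25:
  [0→0.25]: (15.43+14.68)/2 × 0.25 = 3.76375
  [0.25→1.25]: (14.68+12.03)/2 × 1 = 13.355
  [1.25→1.75]: (12.03+10.89)/2 × 0.5 = 5.73
  [1.75→2.75]: (10.89+8.93)/2 × 1 = 9.91
  [2.75→3.75]: (8.93+7.31)/2 × 1 = 8.12
  [3.75→4.25]: (7.31+6.62)/2 × 0.5 = 3.4825
  Sum = 44.36125 mg/L·h
Extrapolated tail: C_last / k_e = 6.62 / 0.199 = 33.266
AUC_0→∞ = 44.36125 + 33.266 = 77.62725 mg/L·h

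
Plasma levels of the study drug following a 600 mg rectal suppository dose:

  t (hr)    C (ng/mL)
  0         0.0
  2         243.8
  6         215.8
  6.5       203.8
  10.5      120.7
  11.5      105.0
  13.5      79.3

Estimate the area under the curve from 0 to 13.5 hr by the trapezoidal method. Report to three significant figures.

AUC = 2210 ng/mL·hr

Trapezoidal AUC_0→13.5:
  [0→2]: (0.0+243.8)/2 × 2 = 243.8
  [2→6]: (243.8+215.8)/2 × 4 = 919.2
  [6→6.5]: (215.8+203.8)/2 × 0.5 = 104.9
  [6.5→10.5]: (203.8+120.7)/2 × 4 = 649.0
  [10.5→11.5]: (120.7+105.0)/2 × 1 = 112.85
  [11.5→13.5]: (105.0+79.3)/2 × 2 = 184.3
  Sum = 2214.05 ng/mL·hr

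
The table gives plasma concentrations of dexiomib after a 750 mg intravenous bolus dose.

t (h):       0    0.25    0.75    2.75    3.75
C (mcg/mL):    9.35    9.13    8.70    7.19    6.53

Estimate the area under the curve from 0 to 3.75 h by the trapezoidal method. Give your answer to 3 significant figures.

Trapezoidal AUC_0→3.75:
  [0→0.25]: (9.35+9.13)/2 × 0.25 = 2.31
  [0.25→0.75]: (9.13+8.70)/2 × 0.5 = 4.4575
  [0.75→2.75]: (8.70+7.19)/2 × 2 = 15.89
  [2.75→3.75]: (7.19+6.53)/2 × 1 = 6.86
  Sum = 29.5175 mcg/mL·h

AUC = 29.5 mcg/mL·h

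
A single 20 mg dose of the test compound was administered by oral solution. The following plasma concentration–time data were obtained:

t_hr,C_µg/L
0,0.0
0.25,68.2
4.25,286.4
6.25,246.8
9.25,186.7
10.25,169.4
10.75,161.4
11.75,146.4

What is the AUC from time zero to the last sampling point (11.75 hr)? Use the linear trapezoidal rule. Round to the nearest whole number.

Trapezoidal AUC_0→11.75:
  [0→0.25]: (0.0+68.2)/2 × 0.25 = 8.525
  [0.25→4.25]: (68.2+286.4)/2 × 4 = 709.2
  [4.25→6.25]: (286.4+246.8)/2 × 2 = 533.2
  [6.25→9.25]: (246.8+186.7)/2 × 3 = 650.25
  [9.25→10.25]: (186.7+169.4)/2 × 1 = 178.05
  [10.25→10.75]: (169.4+161.4)/2 × 0.5 = 82.7
  [10.75→11.75]: (161.4+146.4)/2 × 1 = 153.9
  Sum = 2315.825 µg/L·hr

AUC = 2316 µg/L·hr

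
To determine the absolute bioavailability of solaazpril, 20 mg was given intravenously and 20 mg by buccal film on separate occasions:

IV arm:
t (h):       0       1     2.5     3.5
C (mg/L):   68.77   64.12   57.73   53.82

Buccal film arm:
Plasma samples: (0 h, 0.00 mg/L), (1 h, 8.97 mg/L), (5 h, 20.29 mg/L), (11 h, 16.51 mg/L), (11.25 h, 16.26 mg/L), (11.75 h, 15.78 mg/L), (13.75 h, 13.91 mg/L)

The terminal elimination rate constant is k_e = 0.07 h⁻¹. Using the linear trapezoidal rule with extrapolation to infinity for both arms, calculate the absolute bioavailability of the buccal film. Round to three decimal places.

F = 0.421

Trapezoidal AUC_0→3.5 (IV):
  [0→1]: (68.77+64.12)/2 × 1 = 66.445
  [1→2.5]: (64.12+57.73)/2 × 1.5 = 91.3875
  [2.5→3.5]: (57.73+53.82)/2 × 1 = 55.775
  Sum = 213.6075 mg/L·h
IV tail: 53.82/0.07 = 768.857; AUC_iv,0→∞ = 213.6075 + 768.857 = 982.4645 mg/L·h
Trapezoidal AUC_0→13.75 (buccal film):
  [0→1]: (0.00+8.97)/2 × 1 = 4.485
  [1→5]: (8.97+20.29)/2 × 4 = 58.52
  [5→11]: (20.29+16.51)/2 × 6 = 110.4
  [11→11.25]: (16.51+16.26)/2 × 0.25 = 4.09625
  [11.25→11.75]: (16.26+15.78)/2 × 0.5 = 8.01
  [11.75→13.75]: (15.78+13.91)/2 × 2 = 29.69
  Sum = 215.20125 mg/L·h
buccal film tail: 13.91/0.07 = 198.714; AUC_ev,0→∞ = 215.20125 + 198.714 = 413.91525 mg/L·h
F = (AUC_ev/D_ev)/(AUC_iv/D_iv) = (413.91525/20)/(982.4645/20) = 20.6958/49.123225 = 0.4213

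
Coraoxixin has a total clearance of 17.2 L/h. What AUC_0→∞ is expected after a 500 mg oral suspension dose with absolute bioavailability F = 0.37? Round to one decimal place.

AUC_0→∞ = F × Dose / CL
        = 0.37 × 500 / 17.2 = 10.7558 mg/L·h

AUC = 10.8 mg/L·h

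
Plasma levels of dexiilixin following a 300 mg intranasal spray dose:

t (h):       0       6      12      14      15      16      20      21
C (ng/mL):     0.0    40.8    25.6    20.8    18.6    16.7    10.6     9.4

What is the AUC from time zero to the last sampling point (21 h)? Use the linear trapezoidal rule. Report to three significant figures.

Trapezoidal AUC_0→21:
  [0→6]: (0.0+40.8)/2 × 6 = 122.4
  [6→12]: (40.8+25.6)/2 × 6 = 199.2
  [12→14]: (25.6+20.8)/2 × 2 = 46.4
  [14→15]: (20.8+18.6)/2 × 1 = 19.7
  [15→16]: (18.6+16.7)/2 × 1 = 17.65
  [16→20]: (16.7+10.6)/2 × 4 = 54.6
  [20→21]: (10.6+9.4)/2 × 1 = 10.0
  Sum = 469.95 ng/mL·h

AUC = 470 ng/mL·h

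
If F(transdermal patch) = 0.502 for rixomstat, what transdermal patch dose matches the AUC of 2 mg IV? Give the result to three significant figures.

D_transdermal = 3.98 mg

For equal systemic exposure: F × D_ev = D_iv
D_ev = D_iv / F = 2 / 0.502 = 3.98406 mg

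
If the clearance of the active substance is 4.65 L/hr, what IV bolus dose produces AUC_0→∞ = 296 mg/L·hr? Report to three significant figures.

Dose_iv = CL × AUC_0→∞
     = 4.65 × 296 = 1376.4 mg

Dose = 1380 mg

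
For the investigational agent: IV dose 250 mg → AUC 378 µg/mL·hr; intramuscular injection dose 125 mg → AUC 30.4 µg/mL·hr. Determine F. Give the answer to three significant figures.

F = 0.161

F = (AUC_ev / D_ev) / (AUC_iv / D_iv)
  = (30.4/125) / (378/250)
  = 0.2432 / 1.512 = 0.1608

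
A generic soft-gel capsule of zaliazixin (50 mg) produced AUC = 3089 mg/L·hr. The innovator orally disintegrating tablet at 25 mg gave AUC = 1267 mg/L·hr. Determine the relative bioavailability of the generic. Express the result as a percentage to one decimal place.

F_rel = (AUC_test/D_test) / (AUC_ref/D_ref)
      = (3089/50) / (1267/25)
      = 61.78 / 50.68 = 1.2190 = 121.90%

F_rel = 121.9%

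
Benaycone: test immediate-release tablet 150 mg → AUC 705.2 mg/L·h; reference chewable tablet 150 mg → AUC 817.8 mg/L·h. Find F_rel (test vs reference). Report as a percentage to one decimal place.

F_rel = 86.2%

F_rel = (AUC_test/D_test) / (AUC_ref/D_ref)
      = (705.2/150) / (817.8/150)
      = 4.70133 / 5.452 = 0.8623 = 86.23%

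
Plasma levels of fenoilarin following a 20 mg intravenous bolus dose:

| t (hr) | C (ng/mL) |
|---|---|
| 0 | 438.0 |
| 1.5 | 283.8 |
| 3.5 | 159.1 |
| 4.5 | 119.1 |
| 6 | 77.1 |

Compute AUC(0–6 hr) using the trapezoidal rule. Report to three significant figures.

AUC = 1270 ng/mL·hr

Trapezoidal AUC_0→6:
  [0→1.5]: (438.0+283.8)/2 × 1.5 = 541.35
  [1.5→3.5]: (283.8+159.1)/2 × 2 = 442.9
  [3.5→4.5]: (159.1+119.1)/2 × 1 = 139.1
  [4.5→6]: (119.1+77.1)/2 × 1.5 = 147.15
  Sum = 1270.5 ng/mL·hr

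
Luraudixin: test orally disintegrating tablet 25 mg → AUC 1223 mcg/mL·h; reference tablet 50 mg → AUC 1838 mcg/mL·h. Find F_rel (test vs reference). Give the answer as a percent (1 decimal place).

F_rel = (AUC_test/D_test) / (AUC_ref/D_ref)
      = (1223/25) / (1838/50)
      = 48.92 / 36.76 = 1.3308 = 133.08%

F_rel = 133.1%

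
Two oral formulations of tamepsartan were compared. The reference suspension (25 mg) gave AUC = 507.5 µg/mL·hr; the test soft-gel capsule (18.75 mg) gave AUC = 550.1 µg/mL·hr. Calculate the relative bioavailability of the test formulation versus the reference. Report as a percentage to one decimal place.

F_rel = 144.5%

F_rel = (AUC_test/D_test) / (AUC_ref/D_ref)
      = (550.1/18.75) / (507.5/25)
      = 29.3387 / 20.3 = 1.4453 = 144.53%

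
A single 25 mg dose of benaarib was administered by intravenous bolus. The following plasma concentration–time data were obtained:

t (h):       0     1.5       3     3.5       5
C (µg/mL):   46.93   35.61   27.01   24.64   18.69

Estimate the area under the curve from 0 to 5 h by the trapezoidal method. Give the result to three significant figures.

Trapezoidal AUC_0→5:
  [0→1.5]: (46.93+35.61)/2 × 1.5 = 61.905
  [1.5→3]: (35.61+27.01)/2 × 1.5 = 46.965
  [3→3.5]: (27.01+24.64)/2 × 0.5 = 12.9125
  [3.5→5]: (24.64+18.69)/2 × 1.5 = 32.4975
  Sum = 154.28 µg/mL·h

AUC = 154 µg/mL·h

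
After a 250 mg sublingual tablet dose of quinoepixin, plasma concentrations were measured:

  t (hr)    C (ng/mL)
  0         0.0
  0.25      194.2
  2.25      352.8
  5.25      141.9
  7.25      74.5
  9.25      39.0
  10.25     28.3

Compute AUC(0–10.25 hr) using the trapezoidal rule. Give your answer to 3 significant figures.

Trapezoidal AUC_0→10.25:
  [0→0.25]: (0.0+194.2)/2 × 0.25 = 24.275
  [0.25→2.25]: (194.2+352.8)/2 × 2 = 547.0
  [2.25→5.25]: (352.8+141.9)/2 × 3 = 742.05
  [5.25→7.25]: (141.9+74.5)/2 × 2 = 216.4
  [7.25→9.25]: (74.5+39.0)/2 × 2 = 113.5
  [9.25→10.25]: (39.0+28.3)/2 × 1 = 33.65
  Sum = 1676.875 ng/mL·hr

AUC = 1680 ng/mL·hr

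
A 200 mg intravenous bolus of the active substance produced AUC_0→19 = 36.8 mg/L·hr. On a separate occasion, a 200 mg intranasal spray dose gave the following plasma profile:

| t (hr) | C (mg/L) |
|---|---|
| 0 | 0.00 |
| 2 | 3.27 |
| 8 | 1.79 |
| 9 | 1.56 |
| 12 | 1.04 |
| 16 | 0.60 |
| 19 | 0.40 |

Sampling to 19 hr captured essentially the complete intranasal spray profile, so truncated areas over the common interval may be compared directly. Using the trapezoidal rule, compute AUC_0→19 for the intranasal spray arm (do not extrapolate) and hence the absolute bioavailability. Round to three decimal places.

F = 0.783

Trapezoidal AUC_0→19 (intranasal spray):
  [0→2]: (0.00+3.27)/2 × 2 = 3.27
  [2→8]: (3.27+1.79)/2 × 6 = 15.18
  [8→9]: (1.79+1.56)/2 × 1 = 1.675
  [9→12]: (1.56+1.04)/2 × 3 = 3.9
  [12→16]: (1.04+0.60)/2 × 4 = 3.28
  [16→19]: (0.60+0.40)/2 × 3 = 1.5
  Sum = 28.805 mg/L·hr
F = (AUC_ev/D_ev)/(AUC_iv/D_iv) = (28.805/200)/(36.8/200) = 0.144025/0.184 = 0.7827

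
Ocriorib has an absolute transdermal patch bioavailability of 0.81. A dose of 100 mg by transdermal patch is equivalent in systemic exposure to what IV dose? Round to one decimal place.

D_iv = 81.0 mg

Systemic exposure from an extravascular dose = F × D_ev, so the equivalent IV dose is F × D_ev.
D_iv = F × D_ev = 0.81 × 100 = 81 mg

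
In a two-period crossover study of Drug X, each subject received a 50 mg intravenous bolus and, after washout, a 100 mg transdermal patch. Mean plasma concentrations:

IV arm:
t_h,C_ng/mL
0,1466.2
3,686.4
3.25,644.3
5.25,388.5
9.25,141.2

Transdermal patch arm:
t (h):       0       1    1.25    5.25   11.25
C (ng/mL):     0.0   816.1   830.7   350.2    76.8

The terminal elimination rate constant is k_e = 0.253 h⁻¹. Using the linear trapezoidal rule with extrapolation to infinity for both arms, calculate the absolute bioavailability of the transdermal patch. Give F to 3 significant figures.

F = 0.377

Trapezoidal AUC_0→9.25 (IV):
  [0→3]: (1466.2+686.4)/2 × 3 = 3228.9
  [3→3.25]: (686.4+644.3)/2 × 0.25 = 166.3375
  [3.25→5.25]: (644.3+388.5)/2 × 2 = 1032.8
  [5.25→9.25]: (388.5+141.2)/2 × 4 = 1059.4
  Sum = 5487.4375 ng/mL·h
IV tail: 141.2/0.253 = 558.103; AUC_iv,0→∞ = 5487.4375 + 558.103 = 6045.5405 ng/mL·h
Trapezoidal AUC_0→11.25 (transdermal patch):
  [0→1]: (0.0+816.1)/2 × 1 = 408.05
  [1→1.25]: (816.1+830.7)/2 × 0.25 = 205.85
  [1.25→5.25]: (830.7+350.2)/2 × 4 = 2361.8
  [5.25→11.25]: (350.2+76.8)/2 × 6 = 1281.0
  Sum = 4256.7 ng/mL·h
transdermal patch tail: 76.8/0.253 = 303.557; AUC_ev,0→∞ = 4256.7 + 303.557 = 4560.257 ng/mL·h
F = (AUC_ev/D_ev)/(AUC_iv/D_iv) = (4560.257/100)/(6045.5405/50) = 45.60257/120.91081 = 0.3772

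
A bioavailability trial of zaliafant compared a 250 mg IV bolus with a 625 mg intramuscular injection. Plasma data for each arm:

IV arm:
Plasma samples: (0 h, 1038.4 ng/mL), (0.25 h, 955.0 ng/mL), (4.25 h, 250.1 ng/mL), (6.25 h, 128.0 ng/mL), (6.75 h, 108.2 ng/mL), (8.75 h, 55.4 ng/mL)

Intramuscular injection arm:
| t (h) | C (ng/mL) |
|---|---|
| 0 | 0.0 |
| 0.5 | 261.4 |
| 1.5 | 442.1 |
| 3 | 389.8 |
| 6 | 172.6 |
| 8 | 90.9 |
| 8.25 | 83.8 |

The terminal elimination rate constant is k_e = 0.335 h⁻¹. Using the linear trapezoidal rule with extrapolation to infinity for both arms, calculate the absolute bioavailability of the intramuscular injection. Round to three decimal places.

F = 0.283

Trapezoidal AUC_0→8.75 (IV):
  [0→0.25]: (1038.4+955.0)/2 × 0.25 = 249.175
  [0.25→4.25]: (955.0+250.1)/2 × 4 = 2410.2
  [4.25→6.25]: (250.1+128.0)/2 × 2 = 378.1
  [6.25→6.75]: (128.0+108.2)/2 × 0.5 = 59.05
  [6.75→8.75]: (108.2+55.4)/2 × 2 = 163.6
  Sum = 3260.125 ng/mL·h
IV tail: 55.4/0.335 = 165.373; AUC_iv,0→∞ = 3260.125 + 165.373 = 3425.498 ng/mL·h
Trapezoidal AUC_0→8.25 (intramuscular injection):
  [0→0.5]: (0.0+261.4)/2 × 0.5 = 65.35
  [0.5→1.5]: (261.4+442.1)/2 × 1 = 351.75
  [1.5→3]: (442.1+389.8)/2 × 1.5 = 623.925
  [3→6]: (389.8+172.6)/2 × 3 = 843.6
  [6→8]: (172.6+90.9)/2 × 2 = 263.5
  [8→8.25]: (90.9+83.8)/2 × 0.25 = 21.8375
  Sum = 2169.9625 ng/mL·h
intramuscular injection tail: 83.8/0.335 = 250.149; AUC_ev,0→∞ = 2169.9625 + 250.149 = 2420.1115 ng/mL·h
F = (AUC_ev/D_ev)/(AUC_iv/D_iv) = (2420.1115/625)/(3425.498/250) = 3.8721784/13.701992 = 0.2826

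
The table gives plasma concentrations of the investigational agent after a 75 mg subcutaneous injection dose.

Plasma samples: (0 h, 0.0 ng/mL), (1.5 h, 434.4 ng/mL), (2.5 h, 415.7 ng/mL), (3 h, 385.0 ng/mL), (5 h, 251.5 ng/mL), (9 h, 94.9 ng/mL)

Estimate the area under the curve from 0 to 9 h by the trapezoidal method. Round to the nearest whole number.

Trapezoidal AUC_0→9:
  [0→1.5]: (0.0+434.4)/2 × 1.5 = 325.8
  [1.5→2.5]: (434.4+415.7)/2 × 1 = 425.05
  [2.5→3]: (415.7+385.0)/2 × 0.5 = 200.175
  [3→5]: (385.0+251.5)/2 × 2 = 636.5
  [5→9]: (251.5+94.9)/2 × 4 = 692.8
  Sum = 2280.325 ng/mL·h

AUC = 2280 ng/mL·h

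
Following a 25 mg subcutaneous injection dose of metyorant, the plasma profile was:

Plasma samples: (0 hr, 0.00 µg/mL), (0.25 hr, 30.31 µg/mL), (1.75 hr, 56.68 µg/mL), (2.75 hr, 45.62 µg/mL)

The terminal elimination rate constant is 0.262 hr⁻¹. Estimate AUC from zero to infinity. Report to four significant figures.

AUC = 294.3 µg/mL·hr

Trapezoidal AUC_0→2.75:
  [0→0.25]: (0.00+30.31)/2 × 0.25 = 3.78875
  [0.25→1.75]: (30.31+56.68)/2 × 1.5 = 65.2425
  [1.75→2.75]: (56.68+45.62)/2 × 1 = 51.15
  Sum = 120.18125 µg/mL·hr
Extrapolated tail: C_last / k_e = 45.62 / 0.262 = 174.122
AUC_0→∞ = 120.18125 + 174.122 = 294.30325 µg/mL·hr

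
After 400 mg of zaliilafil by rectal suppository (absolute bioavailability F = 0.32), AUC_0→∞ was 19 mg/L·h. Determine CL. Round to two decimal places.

CL = F × Dose / AUC_0→∞
   = 0.32 × 400 / 19 = 6.73684 L/h

CL = 6.74 L/h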